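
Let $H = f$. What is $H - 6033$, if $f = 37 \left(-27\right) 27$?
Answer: $-33006$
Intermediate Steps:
$f = -26973$ ($f = \left(-999\right) 27 = -26973$)
$H = -26973$
$H - 6033 = -26973 - 6033 = -33006$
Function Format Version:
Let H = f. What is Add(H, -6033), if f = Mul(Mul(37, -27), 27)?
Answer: -33006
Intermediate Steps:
f = -26973 (f = Mul(-999, 27) = -26973)
H = -26973
Add(H, -6033) = Add(-26973, -6033) = -33006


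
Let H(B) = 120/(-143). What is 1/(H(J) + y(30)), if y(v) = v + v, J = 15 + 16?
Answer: 143/8460 ≈ 0.016903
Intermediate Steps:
J = 31
y(v) = 2*v
H(B) = -120/143 (H(B) = 120*(-1/143) = -120/143)
1/(H(J) + y(30)) = 1/(-120/143 + 2*30) = 1/(-120/143 + 60) = 1/(8460/143) = 143/8460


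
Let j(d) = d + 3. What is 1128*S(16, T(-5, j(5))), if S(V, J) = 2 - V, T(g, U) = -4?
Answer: -15792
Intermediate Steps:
j(d) = 3 + d
1128*S(16, T(-5, j(5))) = 1128*(2 - 1*16) = 1128*(2 - 16) = 1128*(-14) = -15792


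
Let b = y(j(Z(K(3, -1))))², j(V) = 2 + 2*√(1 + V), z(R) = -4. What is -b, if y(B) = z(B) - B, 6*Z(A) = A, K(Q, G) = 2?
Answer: -124/3 - 16*√3 ≈ -69.046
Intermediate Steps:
Z(A) = A/6
y(B) = -4 - B
b = (-6 - 4*√3/3)² (b = (-4 - (2 + 2*√(1 + (⅙)*2)))² = (-4 - (2 + 2*√(1 + ⅓)))² = (-4 - (2 + 2*√(4/3)))² = (-4 - (2 + 2*(2*√3/3)))² = (-4 - (2 + 4*√3/3))² = (-4 + (-2 - 4*√3/3))² = (-6 - 4*√3/3)² ≈ 69.046)
-b = -(124/3 + 16*√3) = -124/3 - 16*√3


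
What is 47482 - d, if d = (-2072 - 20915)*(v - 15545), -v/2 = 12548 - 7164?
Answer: -604809449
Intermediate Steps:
v = -10768 (v = -2*(12548 - 7164) = -2*5384 = -10768)
d = 604856931 (d = (-2072 - 20915)*(-10768 - 15545) = -22987*(-26313) = 604856931)
47482 - d = 47482 - 1*604856931 = 47482 - 604856931 = -604809449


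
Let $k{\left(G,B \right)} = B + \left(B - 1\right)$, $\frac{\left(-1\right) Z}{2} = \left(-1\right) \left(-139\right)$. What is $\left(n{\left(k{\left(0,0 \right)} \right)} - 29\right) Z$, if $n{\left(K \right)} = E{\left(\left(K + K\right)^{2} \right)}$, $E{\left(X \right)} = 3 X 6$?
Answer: $-11954$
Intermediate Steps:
$Z = -278$ ($Z = - 2 \left(\left(-1\right) \left(-139\right)\right) = \left(-2\right) 139 = -278$)
$k{\left(G,B \right)} = -1 + 2 B$ ($k{\left(G,B \right)} = B + \left(-1 + B\right) = -1 + 2 B$)
$E{\left(X \right)} = 18 X$
$n{\left(K \right)} = 72 K^{2}$ ($n{\left(K \right)} = 18 \left(K + K\right)^{2} = 18 \left(2 K\right)^{2} = 18 \cdot 4 K^{2} = 72 K^{2}$)
$\left(n{\left(k{\left(0,0 \right)} \right)} - 29\right) Z = \left(72 \left(-1 + 2 \cdot 0\right)^{2} - 29\right) \left(-278\right) = \left(72 \left(-1 + 0\right)^{2} - 29\right) \left(-278\right) = \left(72 \left(-1\right)^{2} - 29\right) \left(-278\right) = \left(72 \cdot 1 - 29\right) \left(-278\right) = \left(72 - 29\right) \left(-278\right) = 43 \left(-278\right) = -11954$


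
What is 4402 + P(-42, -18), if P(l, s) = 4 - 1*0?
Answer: 4406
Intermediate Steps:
P(l, s) = 4 (P(l, s) = 4 + 0 = 4)
4402 + P(-42, -18) = 4402 + 4 = 4406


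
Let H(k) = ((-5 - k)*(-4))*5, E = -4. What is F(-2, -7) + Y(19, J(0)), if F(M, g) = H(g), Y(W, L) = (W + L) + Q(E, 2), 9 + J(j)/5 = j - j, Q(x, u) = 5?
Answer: -61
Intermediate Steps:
H(k) = 100 + 20*k (H(k) = (20 + 4*k)*5 = 100 + 20*k)
J(j) = -45 (J(j) = -45 + 5*(j - j) = -45 + 5*0 = -45 + 0 = -45)
Y(W, L) = 5 + L + W (Y(W, L) = (W + L) + 5 = (L + W) + 5 = 5 + L + W)
F(M, g) = 100 + 20*g
F(-2, -7) + Y(19, J(0)) = (100 + 20*(-7)) + (5 - 45 + 19) = (100 - 140) - 21 = -40 - 21 = -61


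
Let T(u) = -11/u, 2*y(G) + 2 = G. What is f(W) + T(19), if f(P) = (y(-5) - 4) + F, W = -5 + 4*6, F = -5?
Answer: -497/38 ≈ -13.079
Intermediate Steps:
y(G) = -1 + G/2
W = 19 (W = -5 + 24 = 19)
f(P) = -25/2 (f(P) = ((-1 + (½)*(-5)) - 4) - 5 = ((-1 - 5/2) - 4) - 5 = (-7/2 - 4) - 5 = -15/2 - 5 = -25/2)
f(W) + T(19) = -25/2 - 11/19 = -497/38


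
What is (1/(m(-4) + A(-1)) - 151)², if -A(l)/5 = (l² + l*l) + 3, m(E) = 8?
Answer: 6594624/289 ≈ 22819.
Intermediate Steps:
A(l) = -15 - 10*l² (A(l) = -5*((l² + l*l) + 3) = -5*((l² + l²) + 3) = -5*(2*l² + 3) = -5*(3 + 2*l²) = -15 - 10*l²)
(1/(m(-4) + A(-1)) - 151)² = (1/(8 + (-15 - 10*(-1)²)) - 151)² = (1/(8 + (-15 - 10*1)) - 151)² = (1/(8 + (-15 - 10)) - 151)² = (1/(8 - 25) - 151)² = (1/(-17) - 151)² = (-1/17 - 151)² = (-2568/17)² = 6594624/289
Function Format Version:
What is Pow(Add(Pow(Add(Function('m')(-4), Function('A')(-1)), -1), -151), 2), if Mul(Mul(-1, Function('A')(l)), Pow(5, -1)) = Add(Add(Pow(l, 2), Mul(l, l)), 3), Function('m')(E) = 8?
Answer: Rational(6594624, 289) ≈ 22819.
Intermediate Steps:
Function('A')(l) = Add(-15, Mul(-10, Pow(l, 2))) (Function('A')(l) = Mul(-5, Add(Add(Pow(l, 2), Mul(l, l)), 3)) = Mul(-5, Add(Add(Pow(l, 2), Pow(l, 2)), 3)) = Mul(-5, Add(Mul(2, Pow(l, 2)), 3)) = Mul(-5, Add(3, Mul(2, Pow(l, 2)))) = Add(-15, Mul(-10, Pow(l, 2))))
Pow(Add(Pow(Add(Function('m')(-4), Function('A')(-1)), -1), -151), 2) = Pow(Add(Pow(Add(8, Add(-15, Mul(-10, Pow(-1, 2)))), -1), -151), 2) = Pow(Add(Pow(Add(8, Add(-15, Mul(-10, 1))), -1), -151), 2) = Pow(Add(Pow(Add(8, Add(-15, -10)), -1), -151), 2) = Pow(Add(Pow(Add(8, -25), -1), -151), 2) = Pow(Add(Pow(-17, -1), -151), 2) = Pow(Add(Rational(-1, 17), -151), 2) = Pow(Rational(-2568, 17), 2) = Rational(6594624, 289)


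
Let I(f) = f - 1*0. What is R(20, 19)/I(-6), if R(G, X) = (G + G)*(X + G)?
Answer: -260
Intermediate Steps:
I(f) = f (I(f) = f + 0 = f)
R(G, X) = 2*G*(G + X) (R(G, X) = (2*G)*(G + X) = 2*G*(G + X))
R(20, 19)/I(-6) = (2*20*(20 + 19))/(-6) = (2*20*39)*(-1/6) = 1560*(-1/6) = -260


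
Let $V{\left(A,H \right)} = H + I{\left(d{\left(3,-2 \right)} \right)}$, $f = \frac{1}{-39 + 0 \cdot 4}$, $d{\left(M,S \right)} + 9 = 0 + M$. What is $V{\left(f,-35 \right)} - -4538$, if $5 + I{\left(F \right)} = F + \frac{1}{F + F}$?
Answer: $\frac{53903}{12} \approx 4491.9$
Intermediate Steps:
$d{\left(M,S \right)} = -9 + M$ ($d{\left(M,S \right)} = -9 + \left(0 + M\right) = -9 + M$)
$f = - \frac{1}{39}$ ($f = \frac{1}{-39 + 0} = \frac{1}{-39} = - \frac{1}{39} \approx -0.025641$)
$I{\left(F \right)} = -5 + F + \frac{1}{2 F}$ ($I{\left(F \right)} = -5 + \left(F + \frac{1}{F + F}\right) = -5 + \left(F + \frac{1}{2 F}\right) = -5 + F + \frac{1}{2 F}$)
$V{\left(A,H \right)} = - \frac{133}{12} + H$ ($V{\left(A,H \right)} = H + \left(-5 + \left(-9 + 3\right) + \frac{1}{2 \left(-9 + 3\right)}\right) = H - \left(11 + \frac{1}{12}\right) = H - \frac{133}{12} = - \frac{133}{12} + H$)
$V{\left(f,-35 \right)} - -4538 = \left(- \frac{133}{12} - 35\right) - -4538 = - \frac{553}{12} + 4538 = \frac{53903}{12}$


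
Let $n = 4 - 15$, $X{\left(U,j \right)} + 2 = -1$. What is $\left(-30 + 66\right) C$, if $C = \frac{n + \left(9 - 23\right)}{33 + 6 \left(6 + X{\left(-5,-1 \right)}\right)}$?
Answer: $- \frac{300}{17} \approx -17.647$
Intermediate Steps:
$X{\left(U,j \right)} = -3$ ($X{\left(U,j \right)} = -2 - 1 = -3$)
$n = -11$ ($n = 4 - 15 = -11$)
$C = - \frac{25}{51}$ ($C = \frac{-11 + \left(9 - 23\right)}{33 + 6 \left(6 - 3\right)} = \frac{-11 - 14}{33 + 6 \cdot 3} = - \frac{25}{33 + 18} = - \frac{25}{51} \approx -0.4902$)
$\left(-30 + 66\right) C = \left(-30 + 66\right) \left(- \frac{25}{51}\right) = 36 \left(- \frac{25}{51}\right) = - \frac{300}{17}$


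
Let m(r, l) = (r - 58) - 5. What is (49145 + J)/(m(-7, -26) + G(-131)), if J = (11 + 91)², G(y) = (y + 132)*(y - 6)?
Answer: -59549/207 ≈ -287.68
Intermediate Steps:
G(y) = (-6 + y)*(132 + y) (G(y) = (132 + y)*(-6 + y) = (-6 + y)*(132 + y))
J = 10404 (J = 102² = 10404)
m(r, l) = -63 + r (m(r, l) = (-58 + r) - 5 = -63 + r)
(49145 + J)/(m(-7, -26) + G(-131)) = (49145 + 10404)/((-63 - 7) + (-792 + (-131)² + 126*(-131))) = 59549/(-70 + (-792 + 17161 - 16506)) = 59549/(-70 - 137) = 59549/(-207) = 59549*(-1/207) = -59549/207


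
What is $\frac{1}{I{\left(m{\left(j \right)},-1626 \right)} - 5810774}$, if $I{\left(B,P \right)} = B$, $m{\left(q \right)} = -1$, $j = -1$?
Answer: $- \frac{1}{5810775} \approx -1.7209 \cdot 10^{-7}$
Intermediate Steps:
$\frac{1}{I{\left(m{\left(j \right)},-1626 \right)} - 5810774} = \frac{1}{-1 - 5810774} = \frac{1}{-5810775} = - \frac{1}{5810775}$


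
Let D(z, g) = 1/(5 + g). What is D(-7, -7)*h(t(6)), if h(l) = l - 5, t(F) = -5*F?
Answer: 35/2 ≈ 17.500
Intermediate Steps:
h(l) = -5 + l
D(-7, -7)*h(t(6)) = (-5 - 5*6)/(5 - 7) = (-5 - 30)/(-2) = -1/2*(-35) = 35/2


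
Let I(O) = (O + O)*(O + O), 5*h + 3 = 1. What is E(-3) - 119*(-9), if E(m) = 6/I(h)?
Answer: 8643/8 ≈ 1080.4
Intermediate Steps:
h = -2/5 (h = -3/5 + (1/5)*1 = -3/5 + 1/5 = -2/5 ≈ -0.40000)
I(O) = 4*O**2 (I(O) = (2*O)*(2*O) = 4*O**2)
E(m) = 75/8 (E(m) = 6/((4*(-2/5)**2)) = 6/((4*(4/25))) = 6/(16/25) = 6*(25/16) = 75/8)
E(-3) - 119*(-9) = 75/8 - 119*(-9) = 75/8 + 1071 = 8643/8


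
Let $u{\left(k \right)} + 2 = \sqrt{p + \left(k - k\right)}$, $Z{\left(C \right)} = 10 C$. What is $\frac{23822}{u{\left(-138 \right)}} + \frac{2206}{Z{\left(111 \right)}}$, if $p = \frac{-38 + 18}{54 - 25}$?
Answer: $\frac{- 191675558 i + 1103 \sqrt{145}}{555 \left(\sqrt{145} + 29 i\right)} \approx -10157.0 - 4218.5 i$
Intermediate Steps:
$p = - \frac{20}{29} \approx -0.68966$
$u{\left(k \right)} = -2 + \frac{2 i \sqrt{145}}{29}$ ($u{\left(k \right)} = -2 + \sqrt{- \frac{20}{29} + \left(k - k\right)} = -2 + \sqrt{- \frac{20}{29} + 0} = -2 + \sqrt{- \frac{20}{29}} = -2 + \frac{2 i \sqrt{145}}{29}$)
$\frac{23822}{u{\left(-138 \right)}} + \frac{2206}{Z{\left(111 \right)}} = \frac{23822}{-2 + \frac{2 i \sqrt{145}}{29}} + \frac{2206}{10 \cdot 111} = \frac{23822}{-2 + \frac{2 i \sqrt{145}}{29}} + \frac{2206}{1110} = \frac{23822}{-2 + \frac{2 i \sqrt{145}}{29}} + 2206 \cdot \frac{1}{1110} = \frac{23822}{-2 + \frac{2 i \sqrt{145}}{29}} + \frac{1103}{555} = \frac{1103}{555} + \frac{23822}{-2 + \frac{2 i \sqrt{145}}{29}}$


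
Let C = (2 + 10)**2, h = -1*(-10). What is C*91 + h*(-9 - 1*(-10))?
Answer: 13114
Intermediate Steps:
h = 10
C = 144 (C = 12**2 = 144)
C*91 + h*(-9 - 1*(-10)) = 144*91 + 10*(-9 - 1*(-10)) = 13104 + 10*(-9 + 10) = 13104 + 10*1 = 13104 + 10 = 13114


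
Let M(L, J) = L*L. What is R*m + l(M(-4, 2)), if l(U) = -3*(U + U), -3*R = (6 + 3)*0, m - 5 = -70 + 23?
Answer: -96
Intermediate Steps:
M(L, J) = L²
m = -42 (m = 5 + (-70 + 23) = 5 - 47 = -42)
R = 0 (R = -(6 + 3)*0/3 = -3*0 = -⅓*0 = 0)
l(U) = -6*U
R*m + l(M(-4, 2)) = 0*(-42) - 6*(-4)² = 0 - 6*16 = 0 - 96 = -96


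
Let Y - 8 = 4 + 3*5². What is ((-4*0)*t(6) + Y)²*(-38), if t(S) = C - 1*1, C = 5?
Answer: -287622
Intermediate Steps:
t(S) = 4 (t(S) = 5 - 1*1 = 5 - 1 = 4)
Y = 87 (Y = 8 + (4 + 3*5²) = 8 + (4 + 3*25) = 8 + (4 + 75) = 8 + 79 = 87)
((-4*0)*t(6) + Y)²*(-38) = (-4*0*4 + 87)²*(-38) = (0*4 + 87)²*(-38) = (0 + 87)²*(-38) = 87²*(-38) = 7569*(-38) = -287622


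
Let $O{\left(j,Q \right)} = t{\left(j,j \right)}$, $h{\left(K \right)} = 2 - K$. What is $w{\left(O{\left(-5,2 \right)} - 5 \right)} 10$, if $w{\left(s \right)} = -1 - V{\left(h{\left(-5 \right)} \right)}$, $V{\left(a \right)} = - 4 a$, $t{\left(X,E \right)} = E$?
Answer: $270$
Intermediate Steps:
$O{\left(j,Q \right)} = j$
$w{\left(s \right)} = 27$ ($w{\left(s \right)} = -1 - - 4 \left(2 - -5\right) = -1 - - 4 \left(2 + 5\right) = -1 - \left(-4\right) 7 = -1 - -28 = -1 + 28 = 27$)
$w{\left(O{\left(-5,2 \right)} - 5 \right)} 10 = 27 \cdot 10 = 270$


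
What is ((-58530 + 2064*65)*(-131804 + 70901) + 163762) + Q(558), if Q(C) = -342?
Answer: -4605930470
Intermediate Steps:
((-58530 + 2064*65)*(-131804 + 70901) + 163762) + Q(558) = ((-58530 + 2064*65)*(-131804 + 70901) + 163762) - 342 = ((-58530 + 134160)*(-60903) + 163762) - 342 = (75630*(-60903) + 163762) - 342 = (-4606093890 + 163762) - 342 = -4605930128 - 342 = -4605930470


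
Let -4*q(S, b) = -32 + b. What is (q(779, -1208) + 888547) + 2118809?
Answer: 3007666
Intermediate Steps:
q(S, b) = 8 - b/4 (q(S, b) = -(-32 + b)/4 = 8 - b/4)
(q(779, -1208) + 888547) + 2118809 = ((8 - ¼*(-1208)) + 888547) + 2118809 = ((8 + 302) + 888547) + 2118809 = (310 + 888547) + 2118809 = 888857 + 2118809 = 3007666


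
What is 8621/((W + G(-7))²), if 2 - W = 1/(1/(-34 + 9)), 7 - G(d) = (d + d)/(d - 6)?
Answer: 1456949/183184 ≈ 7.9535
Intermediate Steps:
G(d) = 7 - 2*d/(-6 + d) (G(d) = 7 - (d + d)/(d - 6) = 7 - 2*d/(-6 + d))
W = 27 (W = 2 - 1/(1/(-34 + 9)) = 2 - 1/(1/(-25)) = 2 - 1/(-1/25) = 2 - 1*(-25) = 2 + 25 = 27)
8621/((W + G(-7))²) = 8621/((27 + (-42 + 5*(-7))/(-6 - 7))²) = 8621/((27 + (-42 - 35)/(-13))²) = 8621/((27 - 1/13*(-77))²) = 8621/((27 + 77/13)²) = 8621/((428/13)²) = 8621/(183184/169) = 8621*(169/183184) = 1456949/183184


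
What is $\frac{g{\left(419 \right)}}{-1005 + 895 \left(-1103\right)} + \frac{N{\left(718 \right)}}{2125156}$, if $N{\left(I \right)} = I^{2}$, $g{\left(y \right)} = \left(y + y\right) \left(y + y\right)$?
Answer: $- \frac{122867798563}{262507238455} \approx -0.46805$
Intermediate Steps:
$g{\left(y \right)} = 4 y^{2}$ ($g{\left(y \right)} = 2 y 2 y = 4 y^{2}$)
$\frac{g{\left(419 \right)}}{-1005 + 895 \left(-1103\right)} + \frac{N{\left(718 \right)}}{2125156} = \frac{4 \cdot 419^{2}}{-1005 + 895 \left(-1103\right)} + \frac{718^{2}}{2125156} = \frac{4 \cdot 175561}{-1005 - 987185} + 515524 \cdot \frac{1}{2125156} = \frac{702244}{-988190} + \frac{128881}{531289} = 702244 \left(- \frac{1}{988190}\right) + \frac{128881}{531289} = - \frac{351122}{494095} + \frac{128881}{531289} = - \frac{122867798563}{262507238455}$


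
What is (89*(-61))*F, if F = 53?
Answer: -287737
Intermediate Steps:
(89*(-61))*F = (89*(-61))*53 = -5429*53 = -287737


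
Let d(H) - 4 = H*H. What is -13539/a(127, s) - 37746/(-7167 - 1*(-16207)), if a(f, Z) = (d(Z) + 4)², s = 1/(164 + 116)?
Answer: -127856962730476691/592694182230840 ≈ -215.72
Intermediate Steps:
d(H) = 4 + H² (d(H) = 4 + H*H = 4 + H²)
s = 1/280 ≈ 0.0035714
a(f, Z) = (8 + Z²)² (a(f, Z) = ((4 + Z²) + 4)² = (8 + Z²)²)
-13539/a(127, s) - 37746/(-7167 - 1*(-16207)) = -13539/(8 + (1/280)²)² - 37746/(-7167 - 1*(-16207)) = -13539/(8 + 1/78400)² - 37746/(-7167 + 16207) = -13539/((627201/78400)²) - 37746/9040 = -13539/393381094401/6146560000 - 37746*1/9040 = -13539*6146560000/393381094401 - 18873/4520 = -27739425280000/131127031467 - 18873/4520 = -127856962730476691/592694182230840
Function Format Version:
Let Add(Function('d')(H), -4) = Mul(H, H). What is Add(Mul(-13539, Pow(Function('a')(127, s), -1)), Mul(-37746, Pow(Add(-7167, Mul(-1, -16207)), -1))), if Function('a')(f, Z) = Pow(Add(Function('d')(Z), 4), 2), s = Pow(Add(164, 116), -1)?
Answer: Rational(-127856962730476691, 592694182230840) ≈ -215.72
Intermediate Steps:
Function('d')(H) = Add(4, Pow(H, 2)) (Function('d')(H) = Add(4, Mul(H, H)) = Add(4, Pow(H, 2)))
s = Rational(1, 280) (s = Pow(280, -1) = Rational(1, 280) ≈ 0.0035714)
Function('a')(f, Z) = Pow(Add(8, Pow(Z, 2)), 2) (Function('a')(f, Z) = Pow(Add(Add(4, Pow(Z, 2)), 4), 2) = Pow(Add(8, Pow(Z, 2)), 2))
Add(Mul(-13539, Pow(Function('a')(127, s), -1)), Mul(-37746, Pow(Add(-7167, Mul(-1, -16207)), -1))) = Add(Mul(-13539, Pow(Pow(Add(8, Pow(Rational(1, 280), 2)), 2), -1)), Mul(-37746, Pow(Add(-7167, Mul(-1, -16207)), -1))) = Add(Mul(-13539, Pow(Pow(Add(8, Rational(1, 78400)), 2), -1)), Mul(-37746, Pow(Add(-7167, 16207), -1))) = Add(Mul(-13539, Pow(Pow(Rational(627201, 78400), 2), -1)), Mul(-37746, Pow(9040, -1))) = Add(Mul(-13539, Pow(Rational(393381094401, 6146560000), -1)), Mul(-37746, Rational(1, 9040))) = Add(Mul(-13539, Rational(6146560000, 393381094401)), Rational(-18873, 4520)) = Add(Rational(-27739425280000, 131127031467), Rational(-18873, 4520)) = Rational(-127856962730476691, 592694182230840)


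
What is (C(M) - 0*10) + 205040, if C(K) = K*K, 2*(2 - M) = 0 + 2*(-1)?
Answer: 205049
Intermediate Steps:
M = 3 (M = 2 - (0 + 2*(-1))/2 = 2 - (0 - 2)/2 = 2 - 1/2*(-2) = 2 + 1 = 3)
C(K) = K**2
(C(M) - 0*10) + 205040 = (3**2 - 0*10) + 205040 = (9 - 290*0) + 205040 = (9 + 0) + 205040 = 9 + 205040 = 205049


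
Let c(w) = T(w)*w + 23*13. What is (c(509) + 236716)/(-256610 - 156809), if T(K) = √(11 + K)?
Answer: -237015/413419 - 1018*√130/413419 ≈ -0.60138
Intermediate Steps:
c(w) = 299 + w*√(11 + w) (c(w) = √(11 + w)*w + 23*13 = w*√(11 + w) + 299 = 299 + w*√(11 + w))
(c(509) + 236716)/(-256610 - 156809) = ((299 + 509*√(11 + 509)) + 236716)/(-256610 - 156809) = ((299 + 509*√520) + 236716)/(-413419) = ((299 + 509*(2*√130)) + 236716)*(-1/413419) = ((299 + 1018*√130) + 236716)*(-1/413419) = (237015 + 1018*√130)*(-1/413419) = -237015/413419 - 1018*√130/413419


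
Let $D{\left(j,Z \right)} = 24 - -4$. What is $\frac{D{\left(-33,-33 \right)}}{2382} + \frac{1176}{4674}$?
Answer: $\frac{244342}{927789} \approx 0.26336$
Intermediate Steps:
$D{\left(j,Z \right)} = 28$ ($D{\left(j,Z \right)} = 24 + 4 = 28$)
$\frac{D{\left(-33,-33 \right)}}{2382} + \frac{1176}{4674} = \frac{28}{2382} + \frac{1176}{4674} = 28 \cdot \frac{1}{2382} + 1176 \cdot \frac{1}{4674} = \frac{14}{1191} + \frac{196}{779} = \frac{244342}{927789}$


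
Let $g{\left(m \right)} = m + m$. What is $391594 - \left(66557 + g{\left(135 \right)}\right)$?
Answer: $324767$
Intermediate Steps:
$g{\left(m \right)} = 2 m$
$391594 - \left(66557 + g{\left(135 \right)}\right) = 391594 - \left(66557 + 2 \cdot 135\right) = 391594 - 66827 = 324767$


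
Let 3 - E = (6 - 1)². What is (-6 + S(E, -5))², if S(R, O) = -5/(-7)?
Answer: 1369/49 ≈ 27.939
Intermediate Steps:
E = -22 (E = 3 - (6 - 1)² = 3 - 1*5² = 3 - 1*25 = 3 - 25 = -22)
S(R, O) = 5/7 (S(R, O) = -5*(-⅐) = 5/7)
(-6 + S(E, -5))² = (-6 + 5/7)² = (-37/7)² = 1369/49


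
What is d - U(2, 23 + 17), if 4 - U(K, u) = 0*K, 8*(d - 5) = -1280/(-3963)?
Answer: 4123/3963 ≈ 1.0404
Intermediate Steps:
d = 19975/3963 (d = 5 + (-1280/(-3963))/8 = 5 + (-1280*(-1/3963))/8 = 5 + (1/8)*(1280/3963) = 5 + 160/3963 = 19975/3963 ≈ 5.0404)
U(K, u) = 4 (U(K, u) = 4 - 0*K = 4 - 1*0 = 4 + 0 = 4)
d - U(2, 23 + 17) = 19975/3963 - 1*4 = 19975/3963 - 4 = 4123/3963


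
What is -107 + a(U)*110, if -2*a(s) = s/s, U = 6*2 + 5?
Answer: -162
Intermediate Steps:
U = 17 (U = 12 + 5 = 17)
a(s) = -1/2 (a(s) = -s/(2*s) = -1/2*1 = -1/2)
-107 + a(U)*110 = -107 - 1/2*110 = -107 - 55 = -162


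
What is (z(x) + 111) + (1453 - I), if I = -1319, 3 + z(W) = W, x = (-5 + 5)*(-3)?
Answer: 2880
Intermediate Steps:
x = 0 (x = 0*(-3) = 0)
z(W) = -3 + W
(z(x) + 111) + (1453 - I) = ((-3 + 0) + 111) + (1453 - 1*(-1319)) = (-3 + 111) + (1453 + 1319) = 108 + 2772 = 2880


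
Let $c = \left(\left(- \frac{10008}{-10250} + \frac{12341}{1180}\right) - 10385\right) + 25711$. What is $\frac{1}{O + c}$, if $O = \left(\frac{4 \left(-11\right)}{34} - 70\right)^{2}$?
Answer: $\frac{349545500}{7137819106541} \approx 4.8971 \cdot 10^{-5}$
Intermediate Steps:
$O = \frac{1468944}{289}$ ($O = \left(\left(-44\right) \frac{1}{34} - 70\right)^{2} = \left(- \frac{22}{17} - 70\right)^{2} = \left(- \frac{1212}{17}\right)^{2} = \frac{1468944}{289} \approx 5082.9$)
$c = \frac{18550627469}{1209500}$ ($c = \left(\left(\left(-10008\right) \left(- \frac{1}{10250}\right) + 12341 \cdot \frac{1}{1180}\right) - 10385\right) + 25711 = \left(\left(\frac{5004}{5125} + \frac{12341}{1180}\right) - 10385\right) + 25711 = \left(\frac{13830469}{1209500} - 10385\right) + 25711 = - \frac{12546827031}{1209500} + 25711 = \frac{18550627469}{1209500} \approx 15337.0$)
$\frac{1}{O + c} = \frac{1}{\frac{1468944}{289} + \frac{18550627469}{1209500}} = \frac{1}{\frac{7137819106541}{349545500}} = \frac{349545500}{7137819106541}$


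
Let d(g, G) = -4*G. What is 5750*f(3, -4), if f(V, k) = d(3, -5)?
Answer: 115000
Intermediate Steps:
f(V, k) = 20 (f(V, k) = -4*(-5) = 20)
5750*f(3, -4) = 5750*20 = 115000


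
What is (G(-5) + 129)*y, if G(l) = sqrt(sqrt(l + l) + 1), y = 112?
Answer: 14448 + 112*sqrt(1 + I*sqrt(10)) ≈ 14613.0 + 120.54*I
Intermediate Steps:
G(l) = sqrt(1 + sqrt(2)*sqrt(l)) (G(l) = sqrt(sqrt(2*l) + 1) = sqrt(sqrt(2)*sqrt(l) + 1) = sqrt(1 + sqrt(2)*sqrt(l)))
(G(-5) + 129)*y = (sqrt(1 + sqrt(2)*sqrt(-5)) + 129)*112 = (sqrt(1 + sqrt(2)*(I*sqrt(5))) + 129)*112 = (sqrt(1 + I*sqrt(10)) + 129)*112 = (129 + sqrt(1 + I*sqrt(10)))*112 = 14448 + 112*sqrt(1 + I*sqrt(10))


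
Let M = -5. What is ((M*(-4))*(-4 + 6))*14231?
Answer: 569240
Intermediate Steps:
((M*(-4))*(-4 + 6))*14231 = ((-5*(-4))*(-4 + 6))*14231 = (20*2)*14231 = 40*14231 = 569240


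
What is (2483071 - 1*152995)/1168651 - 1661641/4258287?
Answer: 725477629411/452404669167 ≈ 1.6036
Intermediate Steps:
(2483071 - 1*152995)/1168651 - 1661641/4258287 = (2483071 - 152995)*(1/1168651) - 1661641*1/4258287 = 2330076*(1/1168651) - 1661641/4258287 = 2330076/1168651 - 1661641/4258287 = 725477629411/452404669167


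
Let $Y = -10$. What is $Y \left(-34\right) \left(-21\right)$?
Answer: $-7140$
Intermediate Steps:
$Y \left(-34\right) \left(-21\right) = \left(-10\right) \left(-34\right) \left(-21\right) = 340 \left(-21\right) = -7140$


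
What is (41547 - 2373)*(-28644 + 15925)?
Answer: -498254106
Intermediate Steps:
(41547 - 2373)*(-28644 + 15925) = 39174*(-12719) = -498254106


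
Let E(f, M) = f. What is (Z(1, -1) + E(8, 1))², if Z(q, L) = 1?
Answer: 81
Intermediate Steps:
(Z(1, -1) + E(8, 1))² = (1 + 8)² = 9² = 81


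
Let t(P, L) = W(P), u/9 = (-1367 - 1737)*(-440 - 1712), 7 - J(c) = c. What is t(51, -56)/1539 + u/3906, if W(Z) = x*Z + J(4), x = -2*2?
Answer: 1713356213/111321 ≈ 15391.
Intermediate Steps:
J(c) = 7 - c
x = -4
W(Z) = 3 - 4*Z (W(Z) = -4*Z + (7 - 1*4) = -4*Z + (7 - 4) = -4*Z + 3 = 3 - 4*Z)
u = 60118272 (u = 9*((-1367 - 1737)*(-440 - 1712)) = 9*(-3104*(-2152)) = 9*6679808 = 60118272)
t(P, L) = 3 - 4*P
t(51, -56)/1539 + u/3906 = (3 - 4*51)/1539 + 60118272/3906 = (3 - 204)*(1/1539) + 60118272*(1/3906) = -201*1/1539 + 3339904/217 = -67/513 + 3339904/217 = 1713356213/111321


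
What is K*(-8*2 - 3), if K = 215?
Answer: -4085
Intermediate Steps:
K*(-8*2 - 3) = 215*(-8*2 - 3) = 215*(-16 - 3) = 215*(-19) = -4085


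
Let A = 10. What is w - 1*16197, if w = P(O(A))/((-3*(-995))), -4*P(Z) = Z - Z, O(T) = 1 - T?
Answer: -16197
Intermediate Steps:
P(Z) = 0 (P(Z) = -(Z - Z)/4 = -¼*0 = 0)
w = 0 (w = 0/((-3*(-995))) = 0/2985 = 0*(1/2985) = 0)
w - 1*16197 = 0 - 1*16197 = 0 - 16197 = -16197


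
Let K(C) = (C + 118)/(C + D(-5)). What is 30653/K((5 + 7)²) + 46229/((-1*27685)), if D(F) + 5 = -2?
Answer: 116249965787/7253470 ≈ 16027.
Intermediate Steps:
D(F) = -7 (D(F) = -5 - 2 = -7)
K(C) = (118 + C)/(-7 + C) (K(C) = (C + 118)/(C - 7) = (118 + C)/(-7 + C))
30653/K((5 + 7)²) + 46229/((-1*27685)) = 30653/(((118 + (5 + 7)²)/(-7 + (5 + 7)²))) + 46229/((-1*27685)) = 30653/(((118 + 12²)/(-7 + 12²))) + 46229/(-27685) = 30653/(((118 + 144)/(-7 + 144))) + 46229*(-1/27685) = 30653/((262/137)) - 46229/27685 = 30653/(((1/137)*262)) - 46229/27685 = 30653/(262/137) - 46229/27685 = 30653*(137/262) - 46229/27685 = 4199461/262 - 46229/27685 = 116249965787/7253470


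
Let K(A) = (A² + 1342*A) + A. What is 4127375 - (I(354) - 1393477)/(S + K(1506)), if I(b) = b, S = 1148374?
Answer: 22448661942123/5438968 ≈ 4.1274e+6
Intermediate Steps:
K(A) = A² + 1343*A
4127375 - (I(354) - 1393477)/(S + K(1506)) = 4127375 - (354 - 1393477)/(1148374 + 1506*(1343 + 1506)) = 4127375 - (-1393123)/(1148374 + 1506*2849) = 4127375 - (-1393123)/(1148374 + 4290594) = 4127375 - (-1393123)/5438968 = 4127375 - 1*(-1393123/5438968) = 4127375 + 1393123/5438968 = 22448661942123/5438968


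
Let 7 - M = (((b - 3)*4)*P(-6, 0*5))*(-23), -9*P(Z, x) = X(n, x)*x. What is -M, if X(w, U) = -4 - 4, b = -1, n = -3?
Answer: -7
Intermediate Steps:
X(w, U) = -8
P(Z, x) = 8*x/9 (P(Z, x) = -(-8)*x/9 = 8*x/9)
M = 7 (M = 7 - ((-1 - 3)*4)*(8*(0*5)/9)*(-23) = 7 - (-4*4)*((8/9)*0)*(-23) = 7 - (-16*0)*(-23) = 7 - 0*(-23) = 7 - 1*0 = 7 + 0 = 7)
-M = -1*7 = -7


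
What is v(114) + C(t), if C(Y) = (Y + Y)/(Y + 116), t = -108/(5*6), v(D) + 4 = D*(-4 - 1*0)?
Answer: -129278/281 ≈ -460.06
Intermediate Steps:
v(D) = -4 - 4*D (v(D) = -4 + D*(-4 - 1*0) = -4 + D*(-4 + 0) = -4 + D*(-4) = -4 - 4*D)
t = -18/5 (t = -108/30 = -9*⅖ = -18/5 ≈ -3.6000)
C(Y) = 2*Y/(116 + Y) (C(Y) = (2*Y)/(116 + Y) = 2*Y/(116 + Y))
v(114) + C(t) = (-4 - 4*114) + 2*(-18/5)/(116 - 18/5) = (-4 - 456) + 2*(-18/5)/(562/5) = -460 + 2*(-18/5)*(5/562) = -460 - 18/281 = -129278/281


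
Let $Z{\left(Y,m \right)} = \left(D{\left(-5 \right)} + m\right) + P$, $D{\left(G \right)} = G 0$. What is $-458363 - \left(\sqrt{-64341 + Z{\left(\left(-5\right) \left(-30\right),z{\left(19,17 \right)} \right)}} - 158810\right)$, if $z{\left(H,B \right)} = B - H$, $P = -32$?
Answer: $-299553 - 25 i \sqrt{103} \approx -2.9955 \cdot 10^{5} - 253.72 i$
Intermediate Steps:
$D{\left(G \right)} = 0$
$Z{\left(Y,m \right)} = -32 + m$ ($Z{\left(Y,m \right)} = \left(0 + m\right) - 32 = m - 32 = -32 + m$)
$-458363 - \left(\sqrt{-64341 + Z{\left(\left(-5\right) \left(-30\right),z{\left(19,17 \right)} \right)}} - 158810\right) = -458363 - \left(\sqrt{-64341 + \left(-32 + \left(17 - 19\right)\right)} - 158810\right) = -458363 - \left(\sqrt{-64341 - 34} - 158810\right) = -458363 - \left(\sqrt{-64375} - 158810\right) = -458363 - \left(25 i \sqrt{103} - 158810\right) = -458363 - \left(-158810 + 25 i \sqrt{103}\right) = -458363 + \left(158810 - 25 i \sqrt{103}\right) = -299553 - 25 i \sqrt{103}$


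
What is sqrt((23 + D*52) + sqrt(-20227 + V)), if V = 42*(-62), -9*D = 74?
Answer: sqrt(-3641 + 153*I*sqrt(79))/3 ≈ 3.6944 + 20.45*I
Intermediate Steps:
D = -74/9 (D = -1/9*74 = -74/9 ≈ -8.2222)
V = -2604
sqrt((23 + D*52) + sqrt(-20227 + V)) = sqrt((23 - 74/9*52) + sqrt(-20227 - 2604)) = sqrt((23 - 3848/9) + sqrt(-22831)) = sqrt(-3641/9 + 17*I*sqrt(79))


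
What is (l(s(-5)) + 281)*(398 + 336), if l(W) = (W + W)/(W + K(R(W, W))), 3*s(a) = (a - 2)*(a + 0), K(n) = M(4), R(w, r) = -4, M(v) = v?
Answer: 9745318/47 ≈ 2.0735e+5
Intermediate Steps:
K(n) = 4
s(a) = a*(-2 + a)/3 (s(a) = ((a - 2)*(a + 0))/3 = ((-2 + a)*a)/3 = (a*(-2 + a))/3 = a*(-2 + a)/3)
l(W) = 2*W/(4 + W) (l(W) = (W + W)/(W + 4) = (2*W)/(4 + W) = 2*W/(4 + W))
(l(s(-5)) + 281)*(398 + 336) = (2*((⅓)*(-5)*(-2 - 5))/(4 + (⅓)*(-5)*(-2 - 5)) + 281)*(398 + 336) = (2*((⅓)*(-5)*(-7))/(4 + (⅓)*(-5)*(-7)) + 281)*734 = (2*(35/3)/(4 + 35/3) + 281)*734 = (2*(35/3)/(47/3) + 281)*734 = (2*(35/3)*(3/47) + 281)*734 = (70/47 + 281)*734 = (13277/47)*734 = 9745318/47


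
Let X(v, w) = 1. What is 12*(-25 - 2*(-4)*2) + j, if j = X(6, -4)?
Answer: -107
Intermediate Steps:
j = 1
12*(-25 - 2*(-4)*2) + j = 12*(-25 - 2*(-4)*2) + 1 = 12*(-25 + 8*2) + 1 = 12*(-25 + 16) + 1 = 12*(-9) + 1 = -108 + 1 = -107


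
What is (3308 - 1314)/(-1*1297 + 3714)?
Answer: 1994/2417 ≈ 0.82499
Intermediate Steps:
(3308 - 1314)/(-1*1297 + 3714) = 1994/(-1297 + 3714) = 1994/2417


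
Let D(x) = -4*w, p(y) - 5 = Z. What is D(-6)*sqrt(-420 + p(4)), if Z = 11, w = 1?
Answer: -8*I*sqrt(101) ≈ -80.399*I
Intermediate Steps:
p(y) = 16 (p(y) = 5 + 11 = 16)
D(x) = -4 (D(x) = -4*1 = -4)
D(-6)*sqrt(-420 + p(4)) = -4*sqrt(-420 + 16) = -8*I*sqrt(101)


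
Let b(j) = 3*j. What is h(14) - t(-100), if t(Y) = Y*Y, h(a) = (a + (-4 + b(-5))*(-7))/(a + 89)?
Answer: -1029853/103 ≈ -9998.6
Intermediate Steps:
h(a) = (133 + a)/(89 + a) (h(a) = (a + (-4 + 3*(-5))*(-7))/(a + 89) = (a + (-4 - 15)*(-7))/(89 + a) = (a - 19*(-7))/(89 + a) = (a + 133)/(89 + a) = (133 + a)/(89 + a))
t(Y) = Y**2
h(14) - t(-100) = (133 + 14)/(89 + 14) - 1*(-100)**2 = 147/103 - 1*10000 = (1/103)*147 - 10000 = 147/103 - 10000 = -1029853/103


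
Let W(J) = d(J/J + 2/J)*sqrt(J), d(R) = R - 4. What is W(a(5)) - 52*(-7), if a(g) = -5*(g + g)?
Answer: 364 - 76*I*sqrt(2)/5 ≈ 364.0 - 21.496*I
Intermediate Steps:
d(R) = -4 + R
a(g) = -10*g
W(J) = sqrt(J)*(-3 + 2/J) (W(J) = (-4 + (J/J + 2/J))*sqrt(J) = (-4 + (1 + 2/J))*sqrt(J) = (-3 + 2/J)*sqrt(J) = sqrt(J)*(-3 + 2/J))
W(a(5)) - 52*(-7) = (2 - (-30)*5)/sqrt(-10*5) - 52*(-7) = (2 - 3*(-50))/sqrt(-50) + 364 = (-I*sqrt(2)/10)*(2 + 150) + 364 = -I*sqrt(2)/10*152 + 364 = -76*I*sqrt(2)/5 + 364 = 364 - 76*I*sqrt(2)/5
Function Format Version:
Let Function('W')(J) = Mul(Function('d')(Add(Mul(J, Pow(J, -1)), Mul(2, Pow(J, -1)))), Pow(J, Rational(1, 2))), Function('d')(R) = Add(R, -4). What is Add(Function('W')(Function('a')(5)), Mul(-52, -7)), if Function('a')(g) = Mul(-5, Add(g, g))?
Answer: Add(364, Mul(Rational(-76, 5), I, Pow(2, Rational(1, 2)))) ≈ Add(364.00, Mul(-21.496, I))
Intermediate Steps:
Function('d')(R) = Add(-4, R)
Function('a')(g) = Mul(-10, g) (Function('a')(g) = Mul(-5, Mul(2, g)) = Mul(-10, g))
Function('W')(J) = Mul(Pow(J, Rational(1, 2)), Add(-3, Mul(2, Pow(J, -1)))) (Function('W')(J) = Mul(Add(-4, Add(Mul(J, Pow(J, -1)), Mul(2, Pow(J, -1)))), Pow(J, Rational(1, 2))) = Mul(Add(-4, Add(1, Mul(2, Pow(J, -1)))), Pow(J, Rational(1, 2))) = Mul(Add(-3, Mul(2, Pow(J, -1))), Pow(J, Rational(1, 2))) = Mul(Pow(J, Rational(1, 2)), Add(-3, Mul(2, Pow(J, -1)))))
Add(Function('W')(Function('a')(5)), Mul(-52, -7)) = Add(Mul(Pow(Mul(-10, 5), Rational(-1, 2)), Add(2, Mul(-3, Mul(-10, 5)))), Mul(-52, -7)) = Add(Mul(Pow(-50, Rational(-1, 2)), Add(2, Mul(-3, -50))), 364) = Add(Mul(Mul(Rational(-1, 10), I, Pow(2, Rational(1, 2))), Add(2, 150)), 364) = Add(Mul(Mul(Rational(-1, 10), I, Pow(2, Rational(1, 2))), 152), 364) = Add(Mul(Rational(-76, 5), I, Pow(2, Rational(1, 2))), 364) = Add(364, Mul(Rational(-76, 5), I, Pow(2, Rational(1, 2))))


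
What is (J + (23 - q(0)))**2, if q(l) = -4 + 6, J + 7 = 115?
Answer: 16641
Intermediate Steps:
J = 108 (J = -7 + 115 = 108)
q(l) = 2
(J + (23 - q(0)))**2 = (108 + (23 - 1*2))**2 = (108 + (23 - 2))**2 = (108 + 21)**2 = 129**2 = 16641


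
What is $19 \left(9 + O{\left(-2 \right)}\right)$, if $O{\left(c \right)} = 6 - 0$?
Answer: $285$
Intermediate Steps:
$O{\left(c \right)} = 6$ ($O{\left(c \right)} = 6 + 0 = 6$)
$19 \left(9 + O{\left(-2 \right)}\right) = 19 \left(9 + 6\right) = 19 \cdot 15 = 285$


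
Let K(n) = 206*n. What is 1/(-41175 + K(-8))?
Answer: -1/42823 ≈ -2.3352e-5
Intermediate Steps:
1/(-41175 + K(-8)) = 1/(-41175 + 206*(-8)) = 1/(-41175 - 1648) = 1/(-42823) = -1/42823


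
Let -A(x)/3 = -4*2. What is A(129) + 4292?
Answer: 4316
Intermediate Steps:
A(x) = 24 (A(x) = -(-12)*2 = -3*(-8) = 24)
A(129) + 4292 = 24 + 4292 = 4316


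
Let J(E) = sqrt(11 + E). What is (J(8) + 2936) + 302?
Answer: 3238 + sqrt(19) ≈ 3242.4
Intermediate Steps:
(J(8) + 2936) + 302 = (sqrt(11 + 8) + 2936) + 302 = (sqrt(19) + 2936) + 302 = (2936 + sqrt(19)) + 302 = 3238 + sqrt(19)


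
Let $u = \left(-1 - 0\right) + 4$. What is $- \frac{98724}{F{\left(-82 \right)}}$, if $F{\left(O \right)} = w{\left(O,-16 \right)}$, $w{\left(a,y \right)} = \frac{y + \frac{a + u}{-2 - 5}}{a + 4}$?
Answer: $- \frac{17967768}{11} \approx -1.6334 \cdot 10^{6}$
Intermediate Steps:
$u = 3$ ($u = \left(-1 + 0\right) + 4 = -1 + 4 = 3$)
$w{\left(a,y \right)} = \frac{- \frac{3}{7} + y - \frac{a}{7}}{4 + a}$ ($w{\left(a,y \right)} = \frac{y + \frac{a + 3}{-2 - 5}}{a + 4} = \frac{y + \frac{3 + a}{-7}}{4 + a} = \frac{y + \left(3 + a\right) \left(- \frac{1}{7}\right)}{4 + a} = \frac{y - \left(\frac{3}{7} + \frac{a}{7}\right)}{4 + a} = \frac{- \frac{3}{7} + y - \frac{a}{7}}{4 + a}$)
$F{\left(O \right)} = \frac{-115 - O}{7 \left(4 + O\right)}$ ($F{\left(O \right)} = \frac{-3 - O + 7 \left(-16\right)}{7 \left(4 + O\right)} = \frac{-3 - O - 112}{7 \left(4 + O\right)} = \frac{-115 - O}{7 \left(4 + O\right)}$)
$- \frac{98724}{F{\left(-82 \right)}} = - \frac{98724}{\frac{1}{7} \frac{1}{4 - 82} \left(-115 - -82\right)} = - \frac{98724}{\frac{1}{7} \frac{1}{-78} \left(-115 + 82\right)} = - \frac{98724}{\frac{1}{7} \left(- \frac{1}{78}\right) \left(-33\right)} = - \frac{98724}{\frac{11}{182}} = \left(-98724\right) \frac{182}{11} = - \frac{17967768}{11}$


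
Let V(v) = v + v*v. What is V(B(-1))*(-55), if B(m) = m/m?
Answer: -110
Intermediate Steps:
B(m) = 1
V(v) = v + v²
V(B(-1))*(-55) = (1*(1 + 1))*(-55) = (1*2)*(-55) = 2*(-55) = -110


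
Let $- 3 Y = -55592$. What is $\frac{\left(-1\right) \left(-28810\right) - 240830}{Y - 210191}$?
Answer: $\frac{636060}{574981} \approx 1.1062$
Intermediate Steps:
$Y = \frac{55592}{3}$ ($Y = \left(- \frac{1}{3}\right) \left(-55592\right) = \frac{55592}{3} \approx 18531.0$)
$\frac{\left(-1\right) \left(-28810\right) - 240830}{Y - 210191} = \frac{\left(-1\right) \left(-28810\right) - 240830}{\frac{55592}{3} - 210191} = \frac{28810 - 240830}{- \frac{574981}{3}} = \left(-212020\right) \left(- \frac{3}{574981}\right) = \frac{636060}{574981}$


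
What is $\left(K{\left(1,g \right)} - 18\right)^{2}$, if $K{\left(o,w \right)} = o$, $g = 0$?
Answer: $289$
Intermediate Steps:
$\left(K{\left(1,g \right)} - 18\right)^{2} = \left(1 - 18\right)^{2} = \left(-17\right)^{2} = 289$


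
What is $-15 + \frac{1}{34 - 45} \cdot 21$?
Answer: $- \frac{186}{11} \approx -16.909$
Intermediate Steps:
$-15 + \frac{1}{34 - 45} \cdot 21 = -15 + \frac{1}{-11} \cdot 21 = -15 - \frac{21}{11} = - \frac{186}{11}$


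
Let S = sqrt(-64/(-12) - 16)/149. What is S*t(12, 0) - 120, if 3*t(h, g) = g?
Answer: -120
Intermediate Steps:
t(h, g) = g/3
S = 4*I*sqrt(6)/447 (S = sqrt(-64*(-1/12) - 16)*(1/149) = sqrt(16/3 - 16)*(1/149) = sqrt(-32/3)*(1/149) = (4*I*sqrt(6)/3)*(1/149) = 4*I*sqrt(6)/447 ≈ 0.021919*I)
S*t(12, 0) - 120 = (4*I*sqrt(6)/447)*((1/3)*0) - 120 = (4*I*sqrt(6)/447)*0 - 120 = 0 - 120 = -120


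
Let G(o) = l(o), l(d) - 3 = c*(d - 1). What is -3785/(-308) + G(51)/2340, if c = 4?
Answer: 557464/45045 ≈ 12.376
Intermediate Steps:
l(d) = -1 + 4*d (l(d) = 3 + 4*(d - 1) = 3 + 4*(-1 + d) = 3 + (-4 + 4*d) = -1 + 4*d)
G(o) = -1 + 4*o
-3785/(-308) + G(51)/2340 = -3785/(-308) + (-1 + 4*51)/2340 = -3785*(-1/308) + (-1 + 204)*(1/2340) = 3785/308 + 203*(1/2340) = 3785/308 + 203/2340 = 557464/45045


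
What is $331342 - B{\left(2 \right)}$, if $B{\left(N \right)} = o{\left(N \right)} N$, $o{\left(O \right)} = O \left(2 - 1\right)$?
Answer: $331338$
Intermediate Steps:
$o{\left(O \right)} = O$ ($o{\left(O \right)} = O 1 = O$)
$B{\left(N \right)} = N^{2}$ ($B{\left(N \right)} = N N = N^{2}$)
$331342 - B{\left(2 \right)} = 331342 - 2^{2} = 331342 - 4 = 331338$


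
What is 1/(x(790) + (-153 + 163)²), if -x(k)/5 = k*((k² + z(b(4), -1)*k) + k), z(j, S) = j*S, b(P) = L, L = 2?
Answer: -1/2462074400 ≈ -4.0616e-10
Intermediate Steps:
b(P) = 2
z(j, S) = S*j
x(k) = -5*k*(k² - k) (x(k) = -5*k*((k² + (-1*2)*k) + k) = -5*k*((k² - 2*k) + k) = -5*k*(k² - k))
1/(x(790) + (-153 + 163)²) = 1/(5*790²*(1 - 1*790) + (-153 + 163)²) = 1/(5*624100*(1 - 790) + 10²) = 1/(5*624100*(-789) + 100) = 1/(-2462074500 + 100) = 1/(-2462074400) = -1/2462074400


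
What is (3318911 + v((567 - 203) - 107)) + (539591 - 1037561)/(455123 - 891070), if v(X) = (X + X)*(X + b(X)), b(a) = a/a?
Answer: 1504681595251/435947 ≈ 3.4515e+6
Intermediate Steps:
b(a) = 1
v(X) = 2*X*(1 + X) (v(X) = (X + X)*(X + 1) = (2*X)*(1 + X) = 2*X*(1 + X))
(3318911 + v((567 - 203) - 107)) + (539591 - 1037561)/(455123 - 891070) = (3318911 + 2*((567 - 203) - 107)*(1 + ((567 - 203) - 107))) + (539591 - 1037561)/(455123 - 891070) = (3318911 + 2*(364 - 107)*(1 + (364 - 107))) - 497970/(-435947) = (3318911 + 2*257*(1 + 257)) - 497970*(-1/435947) = (3318911 + 2*257*258) + 497970/435947 = (3318911 + 132612) + 497970/435947 = 3451523 + 497970/435947 = 1504681595251/435947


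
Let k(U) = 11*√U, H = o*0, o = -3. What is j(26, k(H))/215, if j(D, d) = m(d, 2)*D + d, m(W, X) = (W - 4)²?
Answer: 416/215 ≈ 1.9349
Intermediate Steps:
m(W, X) = (-4 + W)²
H = 0 (H = -3*0 = 0)
j(D, d) = d + D*(-4 + d)² (j(D, d) = (-4 + d)²*D + d = D*(-4 + d)² + d = d + D*(-4 + d)²)
j(26, k(H))/215 = (11*√0 + 26*(-4 + 11*√0)²)/215 = (11*0 + 26*(-4 + 11*0)²)/215 = (0 + 26*(-4 + 0)²)/215 = (0 + 26*(-4)²)/215 = (0 + 26*16)/215 = (0 + 416)/215 = (1/215)*416 = 416/215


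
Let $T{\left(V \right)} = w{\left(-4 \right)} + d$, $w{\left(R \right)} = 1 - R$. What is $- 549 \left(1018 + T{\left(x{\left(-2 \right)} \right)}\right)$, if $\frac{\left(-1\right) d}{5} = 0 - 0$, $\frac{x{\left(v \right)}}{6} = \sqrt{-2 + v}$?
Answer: $-561627$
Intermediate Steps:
$x{\left(v \right)} = 6 \sqrt{-2 + v}$
$d = 0$ ($d = - 5 \left(0 - 0\right) = - 5 \left(0 + 0\right) = \left(-5\right) 0 = 0$)
$T{\left(V \right)} = 5$ ($T{\left(V \right)} = \left(1 - -4\right) + 0 = \left(1 + 4\right) + 0 = 5 + 0 = 5$)
$- 549 \left(1018 + T{\left(x{\left(-2 \right)} \right)}\right) = - 549 \left(1018 + 5\right) = \left(-549\right) 1023 = -561627$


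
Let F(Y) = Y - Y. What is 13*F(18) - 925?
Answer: -925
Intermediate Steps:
F(Y) = 0
13*F(18) - 925 = 13*0 - 925 = 0 - 925 = -925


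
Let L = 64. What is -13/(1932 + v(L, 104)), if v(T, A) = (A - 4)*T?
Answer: -13/8332 ≈ -0.0015603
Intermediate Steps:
v(T, A) = T*(-4 + A) (v(T, A) = (-4 + A)*T = T*(-4 + A))
-13/(1932 + v(L, 104)) = -13/(1932 + 64*(-4 + 104)) = -13/(1932 + 64*100) = -13/(1932 + 6400) = -13/8332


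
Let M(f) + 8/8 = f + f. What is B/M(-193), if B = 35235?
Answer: -3915/43 ≈ -91.047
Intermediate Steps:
M(f) = -1 + 2*f (M(f) = -1 + (f + f) = -1 + 2*f)
B/M(-193) = 35235/(-1 + 2*(-193)) = 35235/(-1 - 386) = 35235/(-387) = 35235*(-1/387) = -3915/43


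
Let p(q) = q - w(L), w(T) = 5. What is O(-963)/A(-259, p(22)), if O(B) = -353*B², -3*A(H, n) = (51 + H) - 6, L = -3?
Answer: -9178353/2 ≈ -4.5892e+6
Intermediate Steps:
p(q) = -5 + q (p(q) = q - 1*5 = q - 5 = -5 + q)
A(H, n) = -15 - H/3 (A(H, n) = -((51 + H) - 6)/3 = -(45 + H)/3 = -15 - H/3)
O(-963)/A(-259, p(22)) = (-353*(-963)²)/(-15 - ⅓*(-259)) = (-353*927369)/(-15 + 259/3) = -327361257/214/3 = -327361257*3/214 = -9178353/2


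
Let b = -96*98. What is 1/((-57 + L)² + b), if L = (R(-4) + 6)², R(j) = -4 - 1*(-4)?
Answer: -1/8967 ≈ -0.00011152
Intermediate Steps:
R(j) = 0 (R(j) = -4 + 4 = 0)
L = 36 (L = (0 + 6)² = 6² = 36)
b = -9408
1/((-57 + L)² + b) = 1/((-57 + 36)² - 9408) = 1/((-21)² - 9408) = 1/(441 - 9408) = 1/(-8967) = -1/8967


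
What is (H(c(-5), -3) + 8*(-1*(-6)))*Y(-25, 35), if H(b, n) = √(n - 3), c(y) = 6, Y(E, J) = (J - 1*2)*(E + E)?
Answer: -79200 - 1650*I*√6 ≈ -79200.0 - 4041.7*I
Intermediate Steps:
Y(E, J) = 2*E*(-2 + J) (Y(E, J) = (J - 2)*(2*E) = (-2 + J)*(2*E) = 2*E*(-2 + J))
H(b, n) = √(-3 + n)
(H(c(-5), -3) + 8*(-1*(-6)))*Y(-25, 35) = (√(-3 - 3) + 8*(-1*(-6)))*(2*(-25)*(-2 + 35)) = (√(-6) + 8*6)*(2*(-25)*33) = (I*√6 + 48)*(-1650) = (48 + I*√6)*(-1650) = -79200 - 1650*I*√6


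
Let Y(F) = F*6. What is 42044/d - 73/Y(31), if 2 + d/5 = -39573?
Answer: -22265059/36804750 ≈ -0.60495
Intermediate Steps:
d = -197875 (d = -10 + 5*(-39573) = -10 - 197865 = -197875)
Y(F) = 6*F
42044/d - 73/Y(31) = 42044/(-197875) - 73/(6*31) = 42044*(-1/197875) - 73/186 = -42044/197875 - 73*1/186 = -42044/197875 - 73/186 = -22265059/36804750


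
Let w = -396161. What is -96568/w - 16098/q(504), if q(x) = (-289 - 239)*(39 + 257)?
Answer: 3578303227/10319201728 ≈ 0.34676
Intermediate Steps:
q(x) = -156288 (q(x) = -528*296 = -156288)
-96568/w - 16098/q(504) = -96568/(-396161) - 16098/(-156288) = -96568*(-1/396161) - 16098*(-1/156288) = 96568/396161 + 2683/26048 = 3578303227/10319201728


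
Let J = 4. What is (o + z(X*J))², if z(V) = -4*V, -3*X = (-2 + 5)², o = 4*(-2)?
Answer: 1600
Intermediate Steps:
o = -8
X = -3 (X = -(-2 + 5)²/3 = -⅓*3² = -⅓*9 = -3)
(o + z(X*J))² = (-8 - (-12)*4)² = (-8 - 4*(-12))² = (-8 + 48)² = 40² = 1600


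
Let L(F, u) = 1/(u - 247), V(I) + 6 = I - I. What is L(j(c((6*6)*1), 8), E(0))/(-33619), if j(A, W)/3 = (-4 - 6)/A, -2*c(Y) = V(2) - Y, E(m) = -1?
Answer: 1/8337512 ≈ 1.1994e-7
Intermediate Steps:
V(I) = -6 (V(I) = -6 + (I - I) = -6 + 0 = -6)
c(Y) = 3 + Y/2 (c(Y) = -(-6 - Y)/2 = 3 + Y/2)
j(A, W) = -30/A (j(A, W) = 3*((-4 - 6)/A) = 3*(-10/A) = -30/A)
L(F, u) = 1/(-247 + u)
L(j(c((6*6)*1), 8), E(0))/(-33619) = 1/(-247 - 1*(-33619)) = -1/33619/(-248) = -1/248*(-1/33619) = 1/8337512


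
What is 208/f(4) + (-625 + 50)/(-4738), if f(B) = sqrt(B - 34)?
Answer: 25/206 - 104*I*sqrt(30)/15 ≈ 0.12136 - 37.975*I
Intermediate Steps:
f(B) = sqrt(-34 + B)
208/f(4) + (-625 + 50)/(-4738) = 208/(sqrt(-34 + 4)) + (-625 + 50)/(-4738) = 208/(sqrt(-30)) - 575*(-1/4738) = 208/((I*sqrt(30))) + 25/206 = 208*(-I*sqrt(30)/30) + 25/206 = -104*I*sqrt(30)/15 + 25/206 = 25/206 - 104*I*sqrt(30)/15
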